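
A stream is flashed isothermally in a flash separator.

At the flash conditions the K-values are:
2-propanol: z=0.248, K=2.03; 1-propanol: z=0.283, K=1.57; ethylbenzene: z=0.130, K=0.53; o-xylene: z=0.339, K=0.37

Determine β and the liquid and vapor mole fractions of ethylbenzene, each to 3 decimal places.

Rachford–Rice: g(β) = Σ zᵢ(Kᵢ−1)/(1+β(Kᵢ−1)) = 0.
g(0) = ΣzᵢKᵢ − 1 = 0.142 and g(1) = 1 − Σzᵢ/Kᵢ = -0.464, so a root lies in (0, 1).
Iterate (Newton) starting at β = 0.37:
  β = 0.370: g = -0.0343, g' = -0.471 → β = 0.297
Converged at β = 0.297.
Compositions from xᵢ = zᵢ/(1+β(Kᵢ−1)), yᵢ = Kᵢxᵢ:
  2-propanol: x = 0.190, y = 0.386
  1-propanol: x = 0.242, y = 0.380
  ethylbenzene: x = 0.151, y = 0.080
  o-xylene: x = 0.417, y = 0.154

β = 0.297, x_ethylbenzene = 0.151, y_ethylbenzene = 0.080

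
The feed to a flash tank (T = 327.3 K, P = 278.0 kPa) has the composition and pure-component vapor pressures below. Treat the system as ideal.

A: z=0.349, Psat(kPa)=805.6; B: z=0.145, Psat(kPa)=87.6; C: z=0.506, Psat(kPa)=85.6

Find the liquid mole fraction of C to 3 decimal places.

x_C = 0.570

Raoult's law: Kᵢ = Pᵢˢᵃᵗ/P = Pᵢˢᵃᵗ/278.0.
  K_A = 805.6/278.0 = 2.89784, K_B = 87.6/278.0 = 0.31511, K_C = 85.6/278.0 = 0.30791
Let ψ = V/F and solve Σ zᵢ(Kᵢ−1)/(1+ψ(Kᵢ−1)) = 0.
g(0) = ΣzᵢKᵢ − 1 = 0.213 and g(1) = 1 − Σzᵢ/Kᵢ = -1.224, so a root lies in (0, 1).
Newton–Raphson from ψ = 0.5:
  ψ = 0.500: g = -0.3467, g' = -1.055 → ψ = 0.171
  ψ = 0.171: g = -0.0101, g' = -1.115 → ψ = 0.162
Converged at ψ = 0.162.
Compositions from xᵢ = zᵢ/(1+ψ(Kᵢ−1)), yᵢ = Kᵢxᵢ:
  A: x = 0.267, y = 0.773
  B: x = 0.163, y = 0.051
  C: x = 0.570, y = 0.176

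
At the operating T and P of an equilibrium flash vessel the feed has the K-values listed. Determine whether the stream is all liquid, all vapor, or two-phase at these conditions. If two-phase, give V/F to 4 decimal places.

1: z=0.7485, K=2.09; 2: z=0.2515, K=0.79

all vapor

ΣzᵢKᵢ = 1.7631; Σzᵢ/Kᵢ = 0.6765.
Since Σzᵢ/Kᵢ < 1 the mixture is above its dew point — single vapor phase.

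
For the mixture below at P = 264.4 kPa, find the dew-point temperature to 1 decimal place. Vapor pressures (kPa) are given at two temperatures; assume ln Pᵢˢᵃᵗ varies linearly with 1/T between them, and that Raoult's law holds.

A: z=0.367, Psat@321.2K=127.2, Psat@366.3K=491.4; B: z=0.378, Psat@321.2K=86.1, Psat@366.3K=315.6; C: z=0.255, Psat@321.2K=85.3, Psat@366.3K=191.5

T = 359.8 K

Dew-point temperature: Σzᵢ·P/Pᵢˢᵃᵗ(T) = 1. Interpolate ln Pᵢˢᵃᵗ = aᵢ + bᵢ/T.
  T = 321.2 K: ΣzᵢP/Pᵢˢᵃᵗ = 2.7140
  T = 366.3 K: ΣzᵢP/Pᵢˢᵃᵗ = 0.8662
  T = 343.8 K: ΣzᵢP/Pᵢˢᵃᵗ = 1.4642
  T = 355.1 K: ΣzᵢP/Pᵢˢᵃᵗ = 1.1137
  T = 360.7 K: ΣzᵢP/Pᵢˢᵃᵗ = 0.9799
  T = 357.9 K: ΣzᵢP/Pᵢˢᵃᵗ = 1.0440
Interpolating between 357.9 K and 360.7 K gives T ≈ 359.8 K.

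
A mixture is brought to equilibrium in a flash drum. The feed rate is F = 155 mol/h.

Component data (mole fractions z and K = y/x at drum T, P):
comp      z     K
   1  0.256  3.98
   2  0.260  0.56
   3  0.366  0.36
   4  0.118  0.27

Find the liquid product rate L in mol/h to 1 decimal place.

L = 126.1 mol/h

Let ψ = V/F and solve Σ zᵢ(Kᵢ−1)/(1+ψ(Kᵢ−1)) = 0.
Check two-phase: ΣzᵢKᵢ = 1.328 > 1 and Σzᵢ/Kᵢ = 1.982 > 1, so g(0) = 0.328 > 0 and g(1) = -0.982 < 0.
Iterate (Newton) starting at ψ = 0.5:
  ψ = 0.500: g = -0.3204, g' = -0.930 → ψ = 0.155
  ψ = 0.155: g = 0.0415, g' = -1.385 → ψ = 0.185
  ψ = 0.185: g = 0.0016, g' = -1.280 → ψ = 0.187
Converged at ψ = 0.187.
Then V = ψ·F = 0.1865·155 = 28.9 mol/h and L = F − V = 126.1 mol/h.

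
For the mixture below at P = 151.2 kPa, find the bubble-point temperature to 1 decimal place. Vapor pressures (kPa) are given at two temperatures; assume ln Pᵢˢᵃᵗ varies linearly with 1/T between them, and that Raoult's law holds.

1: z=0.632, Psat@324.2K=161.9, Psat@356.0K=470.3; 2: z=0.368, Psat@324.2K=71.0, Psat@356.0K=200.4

Bubble-point temperature: ΣzᵢPᵢˢᵃᵗ(T) = P. Interpolate ln Pᵢˢᵃᵗ = aᵢ + bᵢ/T.
  T = 324.2 K: ΣzᵢPᵢˢᵃᵗ = 128.45 kPa
  T = 356.0 K: ΣzᵢPᵢˢᵃᵗ = 370.98 kPa
  T = 340.1 K: ΣzᵢPᵢˢᵃᵗ = 223.77 kPa
  T = 332.1 K: ΣzᵢPᵢˢᵃᵗ = 170.37 kPa
  T = 328.1 K: ΣzᵢPᵢˢᵃᵗ = 147.92 kPa
  T = 330.1 K: ΣzᵢPᵢˢᵃᵗ = 158.81 kPa
Interpolating between 328.1 K and 330.1 K gives T ≈ 328.7 K.

T = 328.7 K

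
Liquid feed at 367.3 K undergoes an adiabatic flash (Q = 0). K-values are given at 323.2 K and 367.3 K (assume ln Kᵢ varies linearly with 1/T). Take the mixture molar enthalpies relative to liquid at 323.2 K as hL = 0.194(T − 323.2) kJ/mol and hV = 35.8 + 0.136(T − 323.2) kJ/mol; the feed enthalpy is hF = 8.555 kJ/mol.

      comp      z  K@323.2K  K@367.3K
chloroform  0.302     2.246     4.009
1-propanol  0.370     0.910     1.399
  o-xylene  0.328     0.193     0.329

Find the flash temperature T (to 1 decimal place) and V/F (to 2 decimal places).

T = 328.2 K, V/F = 0.21

Adiabatic flash: solve Rachford–Rice at each trial T, then check hF = ψ·hV(T) + (1−ψ)·hL(T).
  T = 323.2 K: K = (2.246, 0.910, 0.193), RR gives ψ = 0.121, H_out = 4.331 kJ/mol
  T = 367.3 K: K = (4.009, 1.399, 0.329), RR gives ψ = 0.692, H_out = 31.545 kJ/mol
  T = 345.2 K: K = (3.055, 1.143, 0.256), RR gives ψ = 0.457, H_out = 20.053 kJ/mol
  T = 334.2 K: K = (2.633, 1.024, 0.223), RR gives ψ = 0.311, H_out = 13.066 kJ/mol
  T = 328.7 K: K = (2.435, 0.966, 0.208), RR gives ψ = 0.223, H_out = 8.987 kJ/mol
  T = 325.9 K: K = (2.338, 0.937, 0.200), RR gives ψ = 0.173, H_out = 6.701 kJ/mol
  T = 327.3 K: K = (2.386, 0.952, 0.204), RR gives ψ = 0.199, H_out = 7.864 kJ/mol
Linear interpolation between T = 327.3 (H_out = 7.864) and T = 328.7 (H_out = 8.987) on hF = 8.555 gives T ≈ 328.2 K, at which ψ = 0.21.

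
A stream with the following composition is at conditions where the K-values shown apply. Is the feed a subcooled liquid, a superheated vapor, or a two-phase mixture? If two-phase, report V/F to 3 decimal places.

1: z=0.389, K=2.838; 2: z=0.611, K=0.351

two-phase, V/F = 0.267

ΣzᵢKᵢ = 1.318; Σzᵢ/Kᵢ = 1.878.
Both exceed 1, so a two-phase solution exists.
Rachford–Rice: g(ψ) = Σ zᵢ(Kᵢ−1)/(1+ψ(Kᵢ−1)) = 0.
Iterate (Newton) starting at ψ = 0.5:
  ψ = 0.500: g = -0.2144, g' = -0.921 → ψ = 0.267
Converged at ψ = 0.267.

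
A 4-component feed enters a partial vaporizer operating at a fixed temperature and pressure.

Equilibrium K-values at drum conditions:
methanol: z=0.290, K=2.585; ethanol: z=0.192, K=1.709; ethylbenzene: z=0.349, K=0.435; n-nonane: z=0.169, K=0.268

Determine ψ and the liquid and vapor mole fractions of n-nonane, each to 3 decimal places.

ψ = 0.339, x_n-nonane = 0.225, y_n-nonane = 0.060

Let ψ = V/F and solve Σ zᵢ(Kᵢ−1)/(1+ψ(Kᵢ−1)) = 0.
Feasibility: ΣzᵢKᵢ = 1.275, Σzᵢ/Kᵢ = 1.657 — both > 1, two phases present.
Newton iteration, ψ⁰ = 0.5:
  ψ = 0.500: g = -0.1130, g' = -0.721 → ψ = 0.343
  ψ = 0.343: g = -0.0027, g' = -0.701 → ψ = 0.339
Converged at ψ = 0.339.
Compositions from xᵢ = zᵢ/(1+ψ(Kᵢ−1)), yᵢ = Kᵢxᵢ:
  methanol: x = 0.189, y = 0.487
  ethanol: x = 0.155, y = 0.264
  ethylbenzene: x = 0.432, y = 0.188
  n-nonane: x = 0.225, y = 0.060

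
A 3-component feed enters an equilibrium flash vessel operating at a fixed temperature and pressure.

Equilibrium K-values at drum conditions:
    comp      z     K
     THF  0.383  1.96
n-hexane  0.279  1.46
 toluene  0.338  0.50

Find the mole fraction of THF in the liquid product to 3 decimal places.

x_THF = 0.211

Let ψ = V/F and solve Σ zᵢ(Kᵢ−1)/(1+ψ(Kᵢ−1)) = 0.
Feasibility: ΣzᵢKᵢ = 1.327, Σzᵢ/Kᵢ = 1.063 — both > 1, two phases present.
Iterate (Newton) starting at ψ = 0.5:
  ψ = 0.500: g = 0.1274, g' = -0.350 → ψ = 0.864
  ψ = 0.864: g = -0.0046, g' = -0.398 → ψ = 0.852
Converged at ψ = 0.852.
Compositions from xᵢ = zᵢ/(1+ψ(Kᵢ−1)), yᵢ = Kᵢxᵢ:
  THF: x = 0.211, y = 0.413
  n-hexane: x = 0.200, y = 0.293
  toluene: x = 0.589, y = 0.294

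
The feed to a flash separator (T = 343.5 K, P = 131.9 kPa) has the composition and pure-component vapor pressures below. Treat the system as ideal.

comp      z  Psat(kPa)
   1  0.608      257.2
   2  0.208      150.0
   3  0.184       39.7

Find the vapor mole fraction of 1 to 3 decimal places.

y_1 = 0.643

Raoult's law: Kᵢ = Pᵢˢᵃᵗ/P = Pᵢˢᵃᵗ/131.9.
  K_1 = 257.2/131.9 = 1.94996, K_2 = 150.0/131.9 = 1.13723, K_3 = 39.7/131.9 = 0.30099
Let ψ = V/F and solve Σ zᵢ(Kᵢ−1)/(1+ψ(Kᵢ−1)) = 0.
g(0) = ΣzᵢKᵢ − 1 = 0.478 and g(1) = 1 − Σzᵢ/Kᵢ = -0.106, so a root lies in (0, 1).
Newton–Raphson from ψ = 0.5:
  ψ = 0.500: g = 0.2206, g' = -0.468 → ψ = 0.971
  ψ = 0.971: g = -0.0749, g' = -1.023 → ψ = 0.898
  ψ = 0.898: g = -0.0084, g' = -0.812 → ψ = 0.888
Converged at ψ = 0.888.
Compositions from xᵢ = zᵢ/(1+ψ(Kᵢ−1)), yᵢ = Kᵢxᵢ:
  1: x = 0.330, y = 0.643
  2: x = 0.185, y = 0.211
  3: x = 0.485, y = 0.146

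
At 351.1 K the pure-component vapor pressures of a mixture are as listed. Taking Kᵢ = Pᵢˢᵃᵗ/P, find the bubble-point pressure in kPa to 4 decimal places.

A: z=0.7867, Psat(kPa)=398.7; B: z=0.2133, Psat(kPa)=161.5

Pbub = 348.1052 kPa

At the bubble point ψ → 0, so ΣzᵢKᵢ = 1 with Kᵢ = Pᵢˢᵃᵗ/P ⇒ P = ΣzᵢPᵢˢᵃᵗ.
P = 0.7867·398.7 + 0.2133·161.5 = 348.1052 kPa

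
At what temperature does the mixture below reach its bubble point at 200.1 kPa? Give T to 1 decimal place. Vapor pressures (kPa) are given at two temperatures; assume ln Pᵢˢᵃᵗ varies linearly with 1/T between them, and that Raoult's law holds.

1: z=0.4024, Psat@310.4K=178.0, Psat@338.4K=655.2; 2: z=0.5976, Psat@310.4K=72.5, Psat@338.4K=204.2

Bubble-point temperature: ΣzᵢPᵢˢᵃᵗ(T) = P. Interpolate ln Pᵢˢᵃᵗ = aᵢ + bᵢ/T.
  T = 310.4 K: ΣzᵢPᵢˢᵃᵗ = 114.95 kPa
  T = 338.4 K: ΣzᵢPᵢˢᵃᵗ = 385.68 kPa
  T = 324.4 K: ΣzᵢPᵢˢᵃᵗ = 215.70 kPa
  T = 317.4 K: ΣzᵢPᵢˢᵃᵗ = 158.47 kPa
  T = 320.9 K: ΣzᵢPᵢˢᵃᵗ = 185.17 kPa
  T = 322.6 K: ΣzᵢPᵢˢᵃᵗ = 199.49 kPa
Interpolating between 322.6 K and 324.4 K gives T ≈ 322.7 K.

T = 322.7 K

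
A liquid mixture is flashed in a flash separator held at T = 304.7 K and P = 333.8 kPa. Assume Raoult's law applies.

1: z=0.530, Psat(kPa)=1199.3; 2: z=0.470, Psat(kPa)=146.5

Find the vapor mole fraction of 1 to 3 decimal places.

y_1 = 0.639

Raoult's law: Kᵢ = Pᵢˢᵃᵗ/P = Pᵢˢᵃᵗ/333.8.
  K_1 = 1199.3/333.8 = 3.59287, K_2 = 146.5/333.8 = 0.43889
Material balance + equilibrium reduce to Σ zᵢ(Kᵢ−1)/(1+ψ(Kᵢ−1)) = 0.
Check two-phase: ΣzᵢKᵢ = 2.110 > 1 and Σzᵢ/Kᵢ = 1.218 > 1, so g(0) = 1.110 > 0 and g(1) = -0.218 < 0.
Iterate (Newton) starting at ψ = 0.61:
  ψ = 0.610: g = 0.1313, g' = -0.877 → ψ = 0.760
  ψ = 0.760: g = 0.0030, g' = -0.854 → ψ = 0.763
Converged at ψ = 0.763.
Compositions from xᵢ = zᵢ/(1+ψ(Kᵢ−1)), yᵢ = Kᵢxᵢ:
  1: x = 0.178, y = 0.639
  2: x = 0.822, y = 0.361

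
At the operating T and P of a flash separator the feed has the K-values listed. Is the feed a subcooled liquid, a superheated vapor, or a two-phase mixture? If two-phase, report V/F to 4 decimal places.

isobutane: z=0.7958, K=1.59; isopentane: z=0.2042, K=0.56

superheated vapor

ΣzᵢKᵢ = 1.3797; Σzᵢ/Kᵢ = 0.8651.
Since Σzᵢ/Kᵢ < 1 the mixture is above its dew point — single vapor phase.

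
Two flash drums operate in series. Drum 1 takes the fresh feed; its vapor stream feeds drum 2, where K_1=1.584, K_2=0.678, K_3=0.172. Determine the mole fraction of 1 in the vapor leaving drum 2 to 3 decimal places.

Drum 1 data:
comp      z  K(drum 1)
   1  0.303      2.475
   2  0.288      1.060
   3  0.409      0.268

y_1 (drum 2) = 0.733

Drum 1:
Material balance + equilibrium reduce to Σ zᵢ(Kᵢ−1)/(1+ψ₁(Kᵢ−1)) = 0.
Feasibility: ΣzᵢKᵢ = 1.165, Σzᵢ/Kᵢ = 1.920 — both > 1, two phases present.
Newton iteration, ψ₁⁰ = 0.5:
  ψ₁ = 0.500: g = -0.1982, g' = -0.765 → ψ₁ = 0.241
  ψ₁ = 0.241: g = -0.0166, g' = -0.683 → ψ₁ = 0.216
  ψ₁ = 0.216: g = 0.0001, g' = -0.689 → ψ₁ = 0.217
Converged at ψ₁ = 0.217.
Drum-1 compositions:
  1: x = 0.230, y = 0.568
  2: x = 0.284, y = 0.301
  3: x = 0.486, y = 0.130
Drum-2 feed = drum-1 vapor: z₂ = (0.5684, 0.3014, 0.1303).
Drum 2:
Iterate (Newton) starting at ψ₂ = 0.31:
  ψ₂ = 0.310: g = 0.0281, g' = -0.339 → ψ₂ = 0.393
  ψ₂ = 0.393: g = -0.0010, g' = -0.365 → ψ₂ = 0.390
Converged at ψ₂ = 0.390.
  1: x = 0.463, y = 0.733
  2: x = 0.345, y = 0.234
  3: x = 0.192, y = 0.033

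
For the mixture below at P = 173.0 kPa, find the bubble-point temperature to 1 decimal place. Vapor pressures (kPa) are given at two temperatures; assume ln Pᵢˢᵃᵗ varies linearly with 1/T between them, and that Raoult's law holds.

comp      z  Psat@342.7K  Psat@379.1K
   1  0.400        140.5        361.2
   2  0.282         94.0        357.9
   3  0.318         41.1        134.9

T = 361.4 K

Bubble-point temperature: ΣzᵢPᵢˢᵃᵗ(T) = P. Interpolate ln Pᵢˢᵃᵗ = aᵢ + bᵢ/T.
  T = 342.7 K: ΣzᵢPᵢˢᵃᵗ = 95.78 kPa
  T = 379.1 K: ΣzᵢPᵢˢᵃᵗ = 288.31 kPa
  T = 360.9 K: ΣzᵢPᵢˢᵃᵗ = 170.18 kPa
  T = 370.0 K: ΣzᵢPᵢˢᵃᵗ = 222.74 kPa
  T = 365.4 K: ΣzᵢPᵢˢᵃᵗ = 194.68 kPa
  T = 363.1 K: ΣzᵢPᵢˢᵃᵗ = 181.81 kPa
Interpolating between 360.9 K and 363.1 K gives T ≈ 361.4 K.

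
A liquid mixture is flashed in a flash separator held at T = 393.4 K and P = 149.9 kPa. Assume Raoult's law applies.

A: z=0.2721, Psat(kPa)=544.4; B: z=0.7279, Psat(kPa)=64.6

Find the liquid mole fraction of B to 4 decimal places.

Raoult's law: Kᵢ = Pᵢˢᵃᵗ/P = Pᵢˢᵃᵗ/149.9.
  K_A = 544.4/149.9 = 3.631755, K_B = 64.6/149.9 = 0.430954
Binary case is linear: z₁(K₁−1)(1+β(K₂−1)) + z₂(K₂−1)(1+β(K₁−1)) = 0
⇒ β = [z₁(K₁−1)+z₂(K₂−1)] / [−(K₁−1)(K₂−1)] = 0.30189/1.49759 = 0.2016
Compositions from xᵢ = zᵢ/(1+β(Kᵢ−1)), yᵢ = Kᵢxᵢ:
  A: x = 0.1778, y = 0.6457
  B: x = 0.8222, y = 0.3543

x_B = 0.8222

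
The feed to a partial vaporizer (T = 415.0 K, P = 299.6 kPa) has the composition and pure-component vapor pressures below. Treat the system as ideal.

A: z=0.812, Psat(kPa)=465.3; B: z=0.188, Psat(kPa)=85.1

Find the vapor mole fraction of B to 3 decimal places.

Raoult's law: Kᵢ = Pᵢˢᵃᵗ/P = Pᵢˢᵃᵗ/299.6.
  K_A = 465.3/299.6 = 1.55307, K_B = 85.1/299.6 = 0.28405
Material balance + equilibrium reduce to Σ zᵢ(Kᵢ−1)/(1+ψ(Kᵢ−1)) = 0.
g(0) = ΣzᵢKᵢ − 1 = 0.314 and g(1) = 1 − Σzᵢ/Kᵢ = -0.185, so a root lies in (0, 1).
Newton–Raphson from ψ = 0.5:
  ψ = 0.500: g = 0.1422, g' = -0.386 → ψ = 0.868
  ψ = 0.868: g = -0.0522, g' = -0.786 → ψ = 0.802
  ψ = 0.802: g = -0.0048, g' = -0.650 → ψ = 0.794
Converged at ψ = 0.794.
Compositions from xᵢ = zᵢ/(1+ψ(Kᵢ−1)), yᵢ = Kᵢxᵢ:
  A: x = 0.564, y = 0.876
  B: x = 0.436, y = 0.124

y_B = 0.124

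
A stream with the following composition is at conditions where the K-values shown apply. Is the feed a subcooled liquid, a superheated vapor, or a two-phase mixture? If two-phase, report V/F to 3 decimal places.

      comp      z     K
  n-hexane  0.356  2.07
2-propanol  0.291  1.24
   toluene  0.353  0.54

ΣzᵢKᵢ = 1.288; Σzᵢ/Kᵢ = 1.060.
Both exceed 1, so a two-phase solution exists.
Rachford–Rice: g(ψ) = Σ zᵢ(Kᵢ−1)/(1+ψ(Kᵢ−1)) = 0.
Newton–Raphson from ψ = 0.5:
  ψ = 0.500: g = 0.0996, g' = -0.312 → ψ = 0.819
  ψ = 0.819: g = 0.0008, g' = -0.320 → ψ = 0.822
Converged at ψ = 0.822.

two-phase, V/F = 0.822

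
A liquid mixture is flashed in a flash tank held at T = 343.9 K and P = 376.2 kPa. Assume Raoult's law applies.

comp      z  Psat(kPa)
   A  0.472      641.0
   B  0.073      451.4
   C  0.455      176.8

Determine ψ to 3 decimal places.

ψ = 0.304

Raoult's law: Kᵢ = Pᵢˢᵃᵗ/P = Pᵢˢᵃᵗ/376.2.
  K_A = 641.0/376.2 = 1.70388, K_B = 451.4/376.2 = 1.19989, K_C = 176.8/376.2 = 0.46996
Newton–Raphson from ψ = 0.41:
  ψ = 0.410: g = -0.0368, g' = -0.352 → ψ = 0.305
  ψ = 0.305: g = -0.0005, g' = -0.343 → ψ = 0.304
Converged at ψ = 0.304.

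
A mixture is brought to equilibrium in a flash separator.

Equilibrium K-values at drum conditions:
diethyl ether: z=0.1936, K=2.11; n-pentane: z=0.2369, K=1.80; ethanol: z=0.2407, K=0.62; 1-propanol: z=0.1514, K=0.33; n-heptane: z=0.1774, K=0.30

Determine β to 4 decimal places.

β = 0.1593

Material balance + equilibrium reduce to Σ zᵢ(Kᵢ−1)/(1+β(Kᵢ−1)) = 0.
Check two-phase: ΣzᵢKᵢ = 1.0873 > 1 and Σzᵢ/Kᵢ = 1.6617 > 1, so g(0) = 0.0873 > 0 and g(1) = -0.6617 < 0.
Iterate (Newton) starting at β = 0.7:
  β = 0.7000: g = -0.31672, g' = -0.7776 → β = 0.2927
  β = 0.2927: g = -0.06951, g' = -0.5221 → β = 0.1596
  β = 0.1596: g = -0.00011, g' = -0.5261 → β = 0.1593
Converged at β = 0.1593.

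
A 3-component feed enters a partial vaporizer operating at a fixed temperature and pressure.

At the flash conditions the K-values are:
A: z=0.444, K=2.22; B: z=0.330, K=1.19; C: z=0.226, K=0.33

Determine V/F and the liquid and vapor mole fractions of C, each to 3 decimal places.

Material balance + equilibrium reduce to Σ zᵢ(Kᵢ−1)/(1+V/F(Kᵢ−1)) = 0.
Feasibility: ΣzᵢKᵢ = 1.453, Σzᵢ/Kᵢ = 1.162 — both > 1, two phases present.
Iterate (Newton) starting at V/F = 0.62:
  V/F = 0.620: g = 0.1055, g' = -0.521 → V/F = 0.823
  V/F = 0.823: g = -0.0128, g' = -0.677 → V/F = 0.804
  V/F = 0.804: g = -0.0002, g' = -0.654 → V/F = 0.803
Converged at V/F = 0.803.
Compositions from xᵢ = zᵢ/(1+V/F(Kᵢ−1)), yᵢ = Kᵢxᵢ:
  A: x = 0.224, y = 0.498
  B: x = 0.286, y = 0.341
  C: x = 0.489, y = 0.162

V/F = 0.803, x_C = 0.489, y_C = 0.162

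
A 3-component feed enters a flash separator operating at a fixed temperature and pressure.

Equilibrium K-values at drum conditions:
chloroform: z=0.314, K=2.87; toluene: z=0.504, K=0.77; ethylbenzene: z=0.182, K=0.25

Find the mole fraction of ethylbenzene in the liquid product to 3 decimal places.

x_ethylbenzene = 0.266

Rachford–Rice: g(β) = Σ zᵢ(Kᵢ−1)/(1+β(Kᵢ−1)) = 0.
Check two-phase: ΣzᵢKᵢ = 1.335 > 1 and Σzᵢ/Kᵢ = 1.492 > 1, so g(0) = 0.335 > 0 and g(1) = -0.492 < 0.
Newton–Raphson from β = 0.5:
  β = 0.500: g = -0.0459, g' = -0.589 → β = 0.422
Converged at β = 0.422.
Compositions from xᵢ = zᵢ/(1+β(Kᵢ−1)), yᵢ = Kᵢxᵢ:
  chloroform: x = 0.175, y = 0.504
  toluene: x = 0.558, y = 0.430
  ethylbenzene: x = 0.266, y = 0.067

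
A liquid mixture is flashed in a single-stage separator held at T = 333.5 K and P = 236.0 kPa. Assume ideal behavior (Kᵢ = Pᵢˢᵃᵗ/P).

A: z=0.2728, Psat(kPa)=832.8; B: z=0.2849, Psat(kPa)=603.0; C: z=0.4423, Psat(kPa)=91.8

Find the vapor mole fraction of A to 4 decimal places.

Raoult's law: Kᵢ = Pᵢˢᵃᵗ/P = Pᵢˢᵃᵗ/236.0.
  K_A = 832.8/236.0 = 3.528814, K_B = 603.0/236.0 = 2.555085, K_C = 91.8/236.0 = 0.388983
Newton–Raphson from ψ = 0.5:
  ψ = 0.5000: g = 0.16476, g' = -0.9006 → ψ = 0.6829
  ψ = 0.6829: g = 0.00405, g' = -0.8829 → ψ = 0.6875
Converged at ψ = 0.6875.
Compositions from xᵢ = zᵢ/(1+ψ(Kᵢ−1)), yᵢ = Kᵢxᵢ:
  A: x = 0.0996, y = 0.3515
  B: x = 0.1377, y = 0.3518
  C: x = 0.7627, y = 0.2967

y_A = 0.3515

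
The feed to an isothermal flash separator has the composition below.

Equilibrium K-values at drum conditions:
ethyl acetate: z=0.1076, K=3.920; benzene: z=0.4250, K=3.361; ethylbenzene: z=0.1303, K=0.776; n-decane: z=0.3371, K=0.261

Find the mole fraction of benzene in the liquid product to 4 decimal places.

Material balance + equilibrium reduce to Σ zᵢ(Kᵢ−1)/(1+ψ(Kᵢ−1)) = 0.
g(0) = ΣzᵢKᵢ − 1 = 1.0393 and g(1) = 1 − Σzᵢ/Kᵢ = -0.6134, so a root lies in (0, 1).
Newton iteration, ψ⁰ = 0.62:
  ψ = 0.6200: g = 0.02539, g' = -1.1423 → ψ = 0.6422
  ψ = 0.6422: g = -0.00020, g' = -1.1610 → ψ = 0.6421
Converged at ψ = 0.6421.
Compositions from xᵢ = zᵢ/(1+ψ(Kᵢ−1)), yᵢ = Kᵢxᵢ:
  ethyl acetate: x = 0.0374, y = 0.1467
  benzene: x = 0.1689, y = 0.5678
  ethylbenzene: x = 0.1522, y = 0.1181
  n-decane: x = 0.6415, y = 0.1674

x_benzene = 0.1689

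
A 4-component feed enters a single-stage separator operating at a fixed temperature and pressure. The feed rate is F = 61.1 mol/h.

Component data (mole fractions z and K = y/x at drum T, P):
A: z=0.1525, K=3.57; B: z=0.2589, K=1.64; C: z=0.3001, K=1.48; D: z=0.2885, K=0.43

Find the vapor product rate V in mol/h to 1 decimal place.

Material balance + equilibrium reduce to Σ zᵢ(Kᵢ−1)/(1+β(Kᵢ−1)) = 0.
Check two-phase: ΣzᵢKᵢ = 1.5372 > 1 and Σzᵢ/Kᵢ = 1.0743 > 1, so g(0) = 0.5372 > 0 and g(1) = -0.0743 < 0.
Newton–Raphson from β = 0.59:
  β = 0.5900: g = 0.14052, g' = -0.4697 → β = 0.8891
  β = 0.8891: g = -0.00757, g' = -0.5557 → β = 0.8755
  β = 0.8755: g = -0.00006, g' = -0.5467 → β = 0.8754
Converged at β = 0.8754.
Then V = β·F = 0.8754·61.1 = 53.5 mol/h and L = F − V = 7.6 mol/h.

V = 53.5 mol/h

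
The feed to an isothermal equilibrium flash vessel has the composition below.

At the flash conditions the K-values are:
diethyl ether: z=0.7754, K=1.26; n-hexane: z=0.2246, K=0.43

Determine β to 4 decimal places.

β = 0.4965

Newton iteration, β⁰ = 0.5:
  β = 0.5000: g = -0.00064, g' = -0.1838 → β = 0.4965
Converged at β = 0.4965.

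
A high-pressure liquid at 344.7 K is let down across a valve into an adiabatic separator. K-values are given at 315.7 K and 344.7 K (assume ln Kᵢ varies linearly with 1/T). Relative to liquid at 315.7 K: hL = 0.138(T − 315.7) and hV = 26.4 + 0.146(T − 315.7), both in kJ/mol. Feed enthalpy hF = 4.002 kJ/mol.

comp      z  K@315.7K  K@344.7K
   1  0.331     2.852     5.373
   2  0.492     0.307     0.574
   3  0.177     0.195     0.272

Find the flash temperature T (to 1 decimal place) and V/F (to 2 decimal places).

T = 318.3 K, V/F = 0.14

Adiabatic flash: solve Rachford–Rice at each trial T, then check hF = ψ·hV(T) + (1−ψ)·hL(T).
  T = 315.7 K: K = (2.852, 0.307, 0.195), RR gives ψ = 0.097, H_out = 2.552 kJ/mol
  T = 344.7 K: K = (5.373, 0.574, 0.272), RR gives ψ = 0.485, H_out = 16.930 kJ/mol
  T = 330.2 K: K = (3.969, 0.426, 0.232), RR gives ψ = 0.301, H_out = 9.993 kJ/mol
  T = 322.9 K: K = (3.373, 0.362, 0.213), RR gives ψ = 0.206, H_out = 6.448 kJ/mol
  T = 319.3 K: K = (3.105, 0.334, 0.204), RR gives ψ = 0.154, H_out = 4.573 kJ/mol
  T = 317.5 K: K = (2.976, 0.320, 0.199), RR gives ψ = 0.126, H_out = 3.584 kJ/mol
Linear interpolation between T = 317.5 (H_out = 3.584) and T = 319.3 (H_out = 4.573) on hF = 4.002 gives T ≈ 318.3 K, at which ψ = 0.14.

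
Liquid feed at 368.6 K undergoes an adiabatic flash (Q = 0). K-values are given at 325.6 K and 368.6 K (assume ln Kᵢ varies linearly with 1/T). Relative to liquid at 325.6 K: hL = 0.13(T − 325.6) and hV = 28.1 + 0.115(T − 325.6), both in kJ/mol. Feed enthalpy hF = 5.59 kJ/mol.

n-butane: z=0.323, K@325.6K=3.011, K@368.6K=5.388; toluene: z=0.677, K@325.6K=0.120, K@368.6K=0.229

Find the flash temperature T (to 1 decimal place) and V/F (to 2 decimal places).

Adiabatic flash: solve Rachford–Rice at each trial T, then check hF = ψ·hV(T) + (1−ψ)·hL(T).
  T = 325.6 K: K = (3.011, 0.120), RR gives ψ = 0.030, H_out = 0.854 kJ/mol
  T = 368.6 K: K = (5.388, 0.229), RR gives ψ = 0.265, H_out = 12.856 kJ/mol
  T = 347.1 K: K = (4.101, 0.169), RR gives ψ = 0.170, H_out = 7.529 kJ/mol
  T = 336.4 K: K = (3.534, 0.143), RR gives ψ = 0.110, H_out = 4.474 kJ/mol
  T = 341.8 K: K = (3.814, 0.156), RR gives ψ = 0.142, H_out = 6.065 kJ/mol
  T = 339.1 K: K = (3.672, 0.150), RR gives ψ = 0.126, H_out = 5.284 kJ/mol
  T = 340.5 K: K = (3.745, 0.153), RR gives ψ = 0.135, H_out = 5.693 kJ/mol
Linear interpolation between T = 339.1 (H_out = 5.284) and T = 340.5 (H_out = 5.693) on hF = 5.59 gives T ≈ 340.1 K, at which ψ = 0.13.

T = 340.1 K, V/F = 0.13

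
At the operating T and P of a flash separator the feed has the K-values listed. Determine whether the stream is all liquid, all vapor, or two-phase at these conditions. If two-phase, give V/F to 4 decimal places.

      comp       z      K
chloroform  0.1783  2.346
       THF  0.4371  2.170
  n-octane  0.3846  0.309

two-phase, V/F = 0.5751

ΣzᵢKᵢ = 1.4856; Σzᵢ/Kᵢ = 1.5221.
Both exceed 1, so a two-phase solution exists.
Rachford–Rice: g(ψ) = Σ zᵢ(Kᵢ−1)/(1+ψ(Kᵢ−1)) = 0.
Iterate (Newton) starting at ψ = 0.5:
  ψ = 0.5000: g = 0.06006, g' = -0.7823 → ψ = 0.5768
  ψ = 0.5768: g = -0.00141, g' = -0.8233 → ψ = 0.5751
Converged at ψ = 0.5751.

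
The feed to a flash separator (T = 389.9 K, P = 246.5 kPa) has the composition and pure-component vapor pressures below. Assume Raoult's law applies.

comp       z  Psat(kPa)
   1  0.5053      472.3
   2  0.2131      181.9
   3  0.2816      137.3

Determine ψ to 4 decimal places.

ψ = 0.8108

Raoult's law: Kᵢ = Pᵢˢᵃᵗ/P = Pᵢˢᵃᵗ/246.5.
  K_1 = 472.3/246.5 = 1.916024, K_2 = 181.9/246.5 = 0.737931, K_3 = 137.3/246.5 = 0.556998
Let ψ = V/F and solve Σ zᵢ(Kᵢ−1)/(1+ψ(Kᵢ−1)) = 0.
Feasibility: ΣzᵢKᵢ = 1.2823, Σzᵢ/Kᵢ = 1.0581 — both > 1, two phases present.
Newton–Raphson from ψ = 0.44:
  ψ = 0.4400: g = 0.11182, g' = -0.3193 → ψ = 0.7902
  ψ = 0.7902: g = 0.00615, g' = -0.2968 → ψ = 0.8109
  ψ = 0.8109: g = -0.00001, g' = -0.2978 → ψ = 0.8108
Converged at ψ = 0.8108.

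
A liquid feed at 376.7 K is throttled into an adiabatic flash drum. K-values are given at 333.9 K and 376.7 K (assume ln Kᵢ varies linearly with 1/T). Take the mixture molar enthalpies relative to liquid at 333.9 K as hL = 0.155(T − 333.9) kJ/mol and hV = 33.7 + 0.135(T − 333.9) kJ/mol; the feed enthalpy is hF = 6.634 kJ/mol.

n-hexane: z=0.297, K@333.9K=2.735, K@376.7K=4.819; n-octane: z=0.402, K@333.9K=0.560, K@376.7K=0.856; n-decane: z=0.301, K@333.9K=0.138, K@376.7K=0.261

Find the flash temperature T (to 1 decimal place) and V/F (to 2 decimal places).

Adiabatic flash: solve Rachford–Rice at each trial T, then check hF = ψ·hV(T) + (1−ψ)·hL(T).
  T = 333.9 K: K = (2.735, 0.560, 0.138), RR gives ψ = 0.071, H_out = 2.387 kJ/mol
  T = 376.7 K: K = (4.819, 0.856, 0.261), RR gives ψ = 0.473, H_out = 22.172 kJ/mol
  T = 355.3 K: K = (3.693, 0.701, 0.193), RR gives ψ = 0.291, H_out = 12.988 kJ/mol
  T = 344.6 K: K = (3.193, 0.629, 0.164), RR gives ψ = 0.190, H_out = 8.026 kJ/mol
  T = 339.2 K: K = (2.957, 0.594, 0.151), RR gives ψ = 0.133, H_out = 5.296 kJ/mol
  T = 341.9 K: K = (3.073, 0.611, 0.157), RR gives ψ = 0.162, H_out = 6.686 kJ/mol
  T = 340.5 K: K = (3.012, 0.602, 0.154), RR gives ψ = 0.147, H_out = 5.972 kJ/mol
Linear interpolation between T = 340.5 (H_out = 5.972) and T = 341.9 (H_out = 6.686) on hF = 6.634 gives T ≈ 341.8 K, at which ψ = 0.16.

T = 341.8 K, V/F = 0.16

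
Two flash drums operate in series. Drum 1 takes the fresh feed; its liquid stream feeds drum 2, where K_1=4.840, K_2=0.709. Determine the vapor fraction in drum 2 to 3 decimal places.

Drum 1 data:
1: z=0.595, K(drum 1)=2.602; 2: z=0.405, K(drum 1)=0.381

Drum 1:
Binary case is linear: z₁(K₁−1)(1+ψ₁(K₂−1)) + z₂(K₂−1)(1+ψ₁(K₁−1)) = 0
⇒ ψ₁ = [z₁(K₁−1)+z₂(K₂−1)] / [−(K₁−1)(K₂−1)] = 0.7025/0.9916 = 0.708
Drum-1 compositions:
  1: x = 0.279, y = 0.725
  2: x = 0.721, y = 0.275
Drum-2 feed = drum-1 liquid: z₂ = (0.2787, 0.7213).
Drum 2:
Binary case is linear: z₁(K₁−1)(1+ψ₂(K₂−1)) + z₂(K₂−1)(1+ψ₂(K₁−1)) = 0
⇒ ψ₂ = [z₁(K₁−1)+z₂(K₂−1)] / [−(K₁−1)(K₂−1)] = 0.8603/1.1174 = 0.770
  1: x = 0.070, y = 0.341
  2: x = 0.930, y = 0.659

V/F (drum 2) = 0.770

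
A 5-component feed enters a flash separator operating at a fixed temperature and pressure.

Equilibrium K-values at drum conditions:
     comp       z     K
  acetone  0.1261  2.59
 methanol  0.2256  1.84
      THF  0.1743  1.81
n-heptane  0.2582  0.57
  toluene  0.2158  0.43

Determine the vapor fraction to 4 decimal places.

ψ = 0.5714

Material balance + equilibrium reduce to Σ zᵢ(Kᵢ−1)/(1+ψ(Kᵢ−1)) = 0.
Feasibility: ΣzᵢKᵢ = 1.2972, Σzᵢ/Kᵢ = 1.2224 — both > 1, two phases present.
Iterate (Newton) starting at ψ = 0.5:
  ψ = 0.5000: g = 0.03217, g' = -0.4504 → ψ = 0.5714
Converged at ψ = 0.5714.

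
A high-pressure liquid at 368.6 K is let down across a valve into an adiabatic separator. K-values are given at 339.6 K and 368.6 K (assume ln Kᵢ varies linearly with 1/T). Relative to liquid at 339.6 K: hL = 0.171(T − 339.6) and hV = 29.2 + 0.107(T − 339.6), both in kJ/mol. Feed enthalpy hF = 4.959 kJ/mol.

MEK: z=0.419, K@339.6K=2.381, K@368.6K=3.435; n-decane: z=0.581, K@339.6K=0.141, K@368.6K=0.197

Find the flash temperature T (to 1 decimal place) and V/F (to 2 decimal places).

Adiabatic flash: solve Rachford–Rice at each trial T, then check hF = ψ·hV(T) + (1−ψ)·hL(T).
  T = 339.6 K: K = (2.381, 0.141), RR gives ψ = 0.067, H_out = 1.958 kJ/mol
  T = 368.6 K: K = (3.435, 0.197), RR gives ψ = 0.283, H_out = 12.703 kJ/mol
  T = 354.1 K: K = (2.881, 0.168), RR gives ψ = 0.195, H_out = 7.983 kJ/mol
  T = 346.9 K: K = (2.626, 0.154), RR gives ψ = 0.138, H_out = 5.217 kJ/mol
  T = 343.2 K: K = (2.500, 0.147), RR gives ψ = 0.104, H_out = 3.634 kJ/mol
  T = 345.0 K: K = (2.561, 0.151), RR gives ψ = 0.121, H_out = 4.420 kJ/mol
Linear interpolation between T = 345.0 (H_out = 4.420) and T = 346.9 (H_out = 5.217) on hF = 4.959 gives T ≈ 346.3 K, at which ψ = 0.13.

T = 346.3 K, V/F = 0.13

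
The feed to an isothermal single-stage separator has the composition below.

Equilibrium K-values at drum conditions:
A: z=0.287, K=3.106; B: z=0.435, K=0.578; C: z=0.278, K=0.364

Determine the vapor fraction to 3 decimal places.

ψ = 0.226

Newton iteration, ψ⁰ = 0.66:
  ψ = 0.660: g = -0.3063, g' = -0.706 → ψ = 0.226
Converged at ψ = 0.226.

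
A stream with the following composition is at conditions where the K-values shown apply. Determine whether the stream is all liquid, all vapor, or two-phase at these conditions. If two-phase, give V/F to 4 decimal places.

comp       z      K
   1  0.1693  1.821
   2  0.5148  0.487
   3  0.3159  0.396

all liquid

ΣzᵢKᵢ = 0.6841; Σzᵢ/Kᵢ = 1.9478.
Since ΣzᵢKᵢ < 1 the mixture is below its bubble point — single liquid phase.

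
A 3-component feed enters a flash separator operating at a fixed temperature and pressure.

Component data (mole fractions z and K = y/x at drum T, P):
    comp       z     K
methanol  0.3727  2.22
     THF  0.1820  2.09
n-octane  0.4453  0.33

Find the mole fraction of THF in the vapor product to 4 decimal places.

Rachford–Rice: g(β) = Σ zᵢ(Kᵢ−1)/(1+β(Kᵢ−1)) = 0.
g(0) = ΣzᵢKᵢ − 1 = 0.3547 and g(1) = 1 − Σzᵢ/Kᵢ = -0.6044, so a root lies in (0, 1).
Newton iteration, β⁰ = 0.51:
  β = 0.5100: g = -0.04542, g' = -0.7614 → β = 0.4503
  β = 0.4503: g = -0.00075, g' = -0.7383 → β = 0.4493
Converged at β = 0.4493.
Compositions from xᵢ = zᵢ/(1+β(Kᵢ−1)), yᵢ = Kᵢxᵢ:
  methanol: x = 0.2407, y = 0.5344
  THF: x = 0.1222, y = 0.2553
  n-octane: x = 0.6371, y = 0.2102

y_THF = 0.2553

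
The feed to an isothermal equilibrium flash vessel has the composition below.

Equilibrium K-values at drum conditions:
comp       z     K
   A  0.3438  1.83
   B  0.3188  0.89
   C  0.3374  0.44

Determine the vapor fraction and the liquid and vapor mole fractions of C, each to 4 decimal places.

Newton–Raphson from ψ = 0.5:
  ψ = 0.5000: g = -0.09787, g' = -0.3267 → ψ = 0.2005
  ψ = 0.2005: g = -0.00404, g' = -0.3124 → ψ = 0.1875
Converged at ψ = 0.1875.
Compositions from xᵢ = zᵢ/(1+ψ(Kᵢ−1)), yᵢ = Kᵢxᵢ:
  A: x = 0.2975, y = 0.5444
  B: x = 0.3255, y = 0.2897
  C: x = 0.3770, y = 0.1659

ψ = 0.1875, x_C = 0.3770, y_C = 0.1659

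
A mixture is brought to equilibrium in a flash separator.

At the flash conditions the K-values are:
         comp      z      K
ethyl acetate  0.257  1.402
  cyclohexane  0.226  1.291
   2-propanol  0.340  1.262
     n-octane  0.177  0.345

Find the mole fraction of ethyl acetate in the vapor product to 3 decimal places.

Newton iteration, ψ⁰ = 0.5:
  ψ = 0.500: g = 0.0498, g' = -0.230 → ψ = 0.717
  ψ = 0.717: g = -0.0090, g' = -0.325 → ψ = 0.689
Converged at ψ = 0.689.
Compositions from xᵢ = zᵢ/(1+ψ(Kᵢ−1)), yᵢ = Kᵢxᵢ:
  ethyl acetate: x = 0.201, y = 0.282
  cyclohexane: x = 0.188, y = 0.243
  2-propanol: x = 0.288, y = 0.364
  n-octane: x = 0.322, y = 0.111

y_ethyl acetate = 0.282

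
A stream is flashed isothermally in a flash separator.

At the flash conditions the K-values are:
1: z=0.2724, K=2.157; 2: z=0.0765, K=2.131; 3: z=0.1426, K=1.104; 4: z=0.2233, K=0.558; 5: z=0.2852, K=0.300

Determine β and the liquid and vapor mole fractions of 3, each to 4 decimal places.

β = 0.2011, x_3 = 0.1397, y_3 = 0.1542

Rachford–Rice: g(β) = Σ zᵢ(Kᵢ−1)/(1+β(Kᵢ−1)) = 0.
Feasibility: ΣzᵢKᵢ = 1.1182, Σzᵢ/Kᵢ = 1.6422 — both > 1, two phases present.
Newton iteration, β⁰ = 0.67:
  β = 0.6700: g = -0.27557, g' = -0.7324 → β = 0.2938
  β = 0.2938: g = -0.05019, g' = -0.5388 → β = 0.2006
  β = 0.2006: g = 0.00029, g' = -0.5484 → β = 0.2011
Converged at β = 0.2011.
Compositions from xᵢ = zᵢ/(1+β(Kᵢ−1)), yᵢ = Kᵢxᵢ:
  1: x = 0.2210, y = 0.4766
  2: x = 0.0623, y = 0.1328
  3: x = 0.1397, y = 0.1542
  4: x = 0.2451, y = 0.1368
  5: x = 0.3319, y = 0.0996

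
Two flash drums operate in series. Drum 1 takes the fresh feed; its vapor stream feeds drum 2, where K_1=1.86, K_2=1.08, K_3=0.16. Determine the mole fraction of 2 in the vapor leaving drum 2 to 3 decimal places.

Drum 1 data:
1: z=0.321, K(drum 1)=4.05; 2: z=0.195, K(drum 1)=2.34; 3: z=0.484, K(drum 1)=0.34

Drum 1:
Rachford–Rice: g(ψ₁) = Σ zᵢ(Kᵢ−1)/(1+ψ₁(Kᵢ−1)) = 0.
Feasibility: ΣzᵢKᵢ = 1.921, Σzᵢ/Kᵢ = 1.586 — both > 1, two phases present.
Newton–Raphson from ψ₁ = 0.34:
  ψ₁ = 0.340: g = 0.2483, g' = -1.235 → ψ₁ = 0.541
  ψ₁ = 0.541: g = 0.0241, g' = -1.053 → ψ₁ = 0.564
Converged at ψ₁ = 0.564.
Drum-1 compositions:
  1: x = 0.118, y = 0.478
  2: x = 0.111, y = 0.260
  3: x = 0.771, y = 0.262
Drum-2 feed = drum-1 vapor: z₂ = (0.4780, 0.2599, 0.2621).
Drum 2:
Iterate (Newton) starting at ψ₂ = 0.5:
  ψ₂ = 0.500: g = -0.0722, g' = -0.724 → ψ₂ = 0.400
  ψ₂ = 0.400: g = -0.0058, g' = -0.617 → ψ₂ = 0.391
Converged at ψ₂ = 0.391.
  1: x = 0.358, y = 0.665
  2: x = 0.252, y = 0.272
  3: x = 0.390, y = 0.062

y_2 (drum 2) = 0.272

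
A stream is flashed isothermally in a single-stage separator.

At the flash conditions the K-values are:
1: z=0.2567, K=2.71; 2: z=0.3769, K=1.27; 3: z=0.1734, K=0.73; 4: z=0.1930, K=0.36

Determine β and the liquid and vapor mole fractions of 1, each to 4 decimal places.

Rachford–Rice: g(β) = Σ zᵢ(Kᵢ−1)/(1+β(Kᵢ−1)) = 0.
g(0) = ΣzᵢKᵢ − 1 = 0.3704 and g(1) = 1 − Σzᵢ/Kᵢ = -0.1651, so a root lies in (0, 1).
Iterate (Newton) starting at β = 0.5:
  β = 0.5000: g = 0.09052, g' = -0.4273 → β = 0.7118
  β = 0.7118: g = -0.00151, g' = -0.4581 → β = 0.7085
Converged at β = 0.7085.
Compositions from xᵢ = zᵢ/(1+β(Kᵢ−1)), yᵢ = Kᵢxᵢ:
  1: x = 0.1161, y = 0.3145
  2: x = 0.3164, y = 0.4018
  3: x = 0.2144, y = 0.1565
  4: x = 0.3531, y = 0.1271

β = 0.7085, x_1 = 0.1161, y_1 = 0.3145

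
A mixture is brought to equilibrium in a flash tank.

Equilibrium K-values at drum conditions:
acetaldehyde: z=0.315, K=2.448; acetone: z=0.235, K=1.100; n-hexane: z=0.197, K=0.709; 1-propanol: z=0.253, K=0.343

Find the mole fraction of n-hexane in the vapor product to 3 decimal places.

Material balance + equilibrium reduce to Σ zᵢ(Kᵢ−1)/(1+ψ(Kᵢ−1)) = 0.
Check two-phase: ΣzᵢKᵢ = 1.256 > 1 and Σzᵢ/Kᵢ = 1.358 > 1, so g(0) = 0.256 > 0 and g(1) = -0.358 < 0.
Newton iteration, ψ⁰ = 0.5:
  ψ = 0.500: g = -0.0277, g' = -0.489 → ψ = 0.443
Converged at ψ = 0.443.
Compositions from xᵢ = zᵢ/(1+ψ(Kᵢ−1)), yᵢ = Kᵢxᵢ:
  acetaldehyde: x = 0.192, y = 0.470
  acetone: x = 0.225, y = 0.248
  n-hexane: x = 0.226, y = 0.160
  1-propanol: x = 0.357, y = 0.122

y_n-hexane = 0.160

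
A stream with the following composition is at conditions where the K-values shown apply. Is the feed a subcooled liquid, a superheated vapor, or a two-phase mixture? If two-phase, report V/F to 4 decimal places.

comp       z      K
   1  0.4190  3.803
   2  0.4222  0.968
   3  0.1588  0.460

ΣzᵢKᵢ = 2.0752; Σzᵢ/Kᵢ = 0.8916.
Since Σzᵢ/Kᵢ < 1 the mixture is above its dew point — single vapor phase.

superheated vapor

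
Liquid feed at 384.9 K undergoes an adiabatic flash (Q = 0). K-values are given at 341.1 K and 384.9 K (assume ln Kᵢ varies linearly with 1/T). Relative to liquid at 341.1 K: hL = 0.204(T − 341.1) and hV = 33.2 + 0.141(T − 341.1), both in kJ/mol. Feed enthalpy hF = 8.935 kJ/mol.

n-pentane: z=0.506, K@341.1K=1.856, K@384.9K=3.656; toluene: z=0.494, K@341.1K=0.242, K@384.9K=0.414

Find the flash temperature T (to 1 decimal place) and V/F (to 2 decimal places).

Adiabatic flash: solve Rachford–Rice at each trial T, then check hF = ψ·hV(T) + (1−ψ)·hL(T).
  T = 341.1 K: K = (1.856, 0.242), RR gives ψ = 0.090, H_out = 3.003 kJ/mol
  T = 384.9 K: K = (3.656, 0.414), RR gives ψ = 0.677, H_out = 29.558 kJ/mol
  T = 363.0 K: K = (2.659, 0.322), RR gives ψ = 0.448, H_out = 18.728 kJ/mol
  T = 352.1 K: K = (2.236, 0.280), RR gives ψ = 0.303, H_out = 12.107 kJ/mol
  T = 346.6 K: K = (2.040, 0.261), RR gives ψ = 0.210, H_out = 8.006 kJ/mol
  T = 349.4 K: K = (2.138, 0.271), RR gives ψ = 0.260, H_out = 10.182 kJ/mol
  T = 348.0 K: K = (2.089, 0.266), RR gives ψ = 0.235, H_out = 9.120 kJ/mol
Linear interpolation between T = 346.6 (H_out = 8.006) and T = 348.0 (H_out = 9.120) on hF = 8.935 gives T ≈ 347.8 K, at which ψ = 0.23.

T = 347.8 K, V/F = 0.23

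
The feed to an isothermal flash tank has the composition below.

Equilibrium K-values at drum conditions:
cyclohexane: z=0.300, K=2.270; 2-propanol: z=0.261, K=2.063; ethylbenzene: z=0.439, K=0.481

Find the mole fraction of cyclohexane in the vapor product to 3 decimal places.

y_cyclohexane = 0.359

Material balance + equilibrium reduce to Σ zᵢ(Kᵢ−1)/(1+β(Kᵢ−1)) = 0.
g(0) = ΣzᵢKᵢ − 1 = 0.431 and g(1) = 1 − Σzᵢ/Kᵢ = -0.171, so a root lies in (0, 1).
Iterate (Newton) starting at β = 0.38:
  β = 0.380: g = 0.1708, g' = -0.553 → β = 0.689
  β = 0.689: g = 0.0088, g' = -0.522 → β = 0.706
Converged at β = 0.706.
Compositions from xᵢ = zᵢ/(1+β(Kᵢ−1)), yᵢ = Kᵢxᵢ:
  cyclohexane: x = 0.158, y = 0.359
  2-propanol: x = 0.149, y = 0.308
  ethylbenzene: x = 0.693, y = 0.333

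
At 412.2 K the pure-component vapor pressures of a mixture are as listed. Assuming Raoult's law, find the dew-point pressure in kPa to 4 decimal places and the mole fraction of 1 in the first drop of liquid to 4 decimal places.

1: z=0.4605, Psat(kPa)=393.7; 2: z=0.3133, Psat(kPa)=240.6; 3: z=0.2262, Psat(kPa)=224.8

At the dew point ψ → 1, so Σzᵢ/Kᵢ = 1 with Kᵢ = Pᵢˢᵃᵗ/P ⇒ 1/P = Σzᵢ/Pᵢˢᵃᵗ.
1/P = 0.4605/393.7 + 0.3133/240.6 + 0.2262/224.8 = 0.0034781 ⇒ P = 287.5165 kPa
xᵢ = zᵢP/Pᵢˢᵃᵗ ⇒ x_1 = 0.4605·287.5165/393.7 = 0.3363

Pdew = 287.5165 kPa, x_1 = 0.3363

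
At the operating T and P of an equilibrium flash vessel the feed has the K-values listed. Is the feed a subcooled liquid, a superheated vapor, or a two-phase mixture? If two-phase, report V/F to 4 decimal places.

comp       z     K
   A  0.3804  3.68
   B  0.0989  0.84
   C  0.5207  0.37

two-phase, V/F = 0.4369

ΣzᵢKᵢ = 1.6756; Σzᵢ/Kᵢ = 1.6284.
Both exceed 1, so a two-phase solution exists.
Material balance + equilibrium reduce to Σ zᵢ(Kᵢ−1)/(1+ψ(Kᵢ−1)) = 0.
Newton–Raphson from ψ = 0.6:
  ψ = 0.6000: g = -0.15400, g' = -0.9390 → ψ = 0.4360
  ψ = 0.4360: g = 0.00086, g' = -0.9768 → ψ = 0.4369
Converged at ψ = 0.4369.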